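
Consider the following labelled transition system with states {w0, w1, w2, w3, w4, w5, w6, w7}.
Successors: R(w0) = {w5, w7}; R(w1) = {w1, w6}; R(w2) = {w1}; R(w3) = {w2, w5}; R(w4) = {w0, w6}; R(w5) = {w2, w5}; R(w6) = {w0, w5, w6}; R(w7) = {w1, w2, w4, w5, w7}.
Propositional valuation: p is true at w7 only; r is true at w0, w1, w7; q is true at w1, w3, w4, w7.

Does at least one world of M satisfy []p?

Let φ = []p. Evaluate φ at each world:
  w0 (successors {w5, w7}): φ is false.
  w1 (successors {w1, w6}): φ is false.
  w2 (successors {w1}): φ is false.
  w3 (successors {w2, w5}): φ is false.
  w4 (successors {w0, w6}): φ is false.
  w5 (successors {w2, w5}): φ is false.
  w6 (successors {w0, w5, w6}): φ is false.
  w7 (successors {w1, w2, w4, w5, w7}): φ is false.
For instance, at w0:
  At w0: []p requires p at every successor {w5, w7}.
    p fails at w5, so []p is false at w0.

No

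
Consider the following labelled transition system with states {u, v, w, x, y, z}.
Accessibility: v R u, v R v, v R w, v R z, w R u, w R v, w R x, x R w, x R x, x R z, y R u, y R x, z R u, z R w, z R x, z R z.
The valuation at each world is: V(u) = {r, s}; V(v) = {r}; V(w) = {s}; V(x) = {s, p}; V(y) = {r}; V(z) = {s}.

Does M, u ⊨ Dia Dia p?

At u: no accessible worlds, so Dia Dia p is false.

No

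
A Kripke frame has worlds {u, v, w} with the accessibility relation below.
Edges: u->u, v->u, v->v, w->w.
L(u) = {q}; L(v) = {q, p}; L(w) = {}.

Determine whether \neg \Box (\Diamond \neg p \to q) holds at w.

At w: \Box (\Diamond \neg p \to q) is false, so \neg \Box (\Diamond \neg p \to q) is true.
  At w: \Box (\Diamond \neg p \to q) requires \Diamond \neg p \to q at every successor {w}.
    \Diamond \neg p \to q fails at w, so \Box (\Diamond \neg p \to q) is false at w.
      At w: \Diamond \neg p is true, q is false, so \Diamond \neg p \to q is false.

Yes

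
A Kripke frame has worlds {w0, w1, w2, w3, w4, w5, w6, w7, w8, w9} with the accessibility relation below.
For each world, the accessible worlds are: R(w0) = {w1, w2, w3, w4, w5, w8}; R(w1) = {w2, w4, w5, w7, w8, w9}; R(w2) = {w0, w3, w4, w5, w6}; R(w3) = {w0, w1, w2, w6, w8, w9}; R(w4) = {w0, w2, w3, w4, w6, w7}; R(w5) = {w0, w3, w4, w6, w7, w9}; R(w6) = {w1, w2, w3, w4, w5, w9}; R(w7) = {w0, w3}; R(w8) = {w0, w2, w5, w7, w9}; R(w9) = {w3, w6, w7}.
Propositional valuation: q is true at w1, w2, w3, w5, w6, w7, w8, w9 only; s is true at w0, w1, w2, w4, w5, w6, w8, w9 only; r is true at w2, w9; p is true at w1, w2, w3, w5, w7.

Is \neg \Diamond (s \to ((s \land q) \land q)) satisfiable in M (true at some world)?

Let φ = \neg \Diamond (s \to ((s \land q) \land q)). Evaluate φ at each world:
  w0 (successors {w1, w2, w3, w4, w5, w8}): φ is false.
  w1 (successors {w2, w4, w5, w7, w8, w9}): φ is false.
  w2 (successors {w0, w3, w4, w5, w6}): φ is false.
  w3 (successors {w0, w1, w2, w6, w8, w9}): φ is false.
  w4 (successors {w0, w2, w3, w4, w6, w7}): φ is false.
  w5 (successors {w0, w3, w4, w6, w7, w9}): φ is false.
  w6 (successors {w1, w2, w3, w4, w5, w9}): φ is false.
  w7 (successors {w0, w3}): φ is false.
  w8 (successors {w0, w2, w5, w7, w9}): φ is false.
  w9 (successors {w3, w6, w7}): φ is false.
For instance, at w6:
  At w6: \Diamond (s \to ((s \land q) \land q)) is true, so \neg \Diamond (s \to ((s \land q) \land q)) is false.
    At w6: \Diamond (s \to ((s \land q) \land q)) requires s \to ((s \land q) \land q) at some successor in {w1, w2, w3, w4, w5, w9}.
      s \to ((s \land q) \land q) holds at w1, so \Diamond (s \to ((s \land q) \land q)) is true at w6.

No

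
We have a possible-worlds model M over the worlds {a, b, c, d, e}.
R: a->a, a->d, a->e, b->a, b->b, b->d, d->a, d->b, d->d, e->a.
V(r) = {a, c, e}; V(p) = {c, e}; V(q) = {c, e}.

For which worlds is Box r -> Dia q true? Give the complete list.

Let φ = Box r -> Dia q. Evaluate φ at each world:
  a (successors {a, d, e}): φ is true.
  b (successors {a, b, d}): φ is true.
  c (successors ∅): φ is false.
  d (successors {a, b, d}): φ is true.
  e (successors {a}): φ is false.
For instance, at b:
  At b: Box r is false, Dia q is false, so Box r -> Dia q is true.
    At b: Box r requires r at every successor {a, b, d}.
      r fails at b, so Box r is false at b.
    At b: Dia q requires q at some successor in {a, b, d}.
      At a: q is false.
      At b: q is false.
      At d: q is false.
    So Dia q is false at b.
Satisfying worlds: {a, b, d}

a, b, d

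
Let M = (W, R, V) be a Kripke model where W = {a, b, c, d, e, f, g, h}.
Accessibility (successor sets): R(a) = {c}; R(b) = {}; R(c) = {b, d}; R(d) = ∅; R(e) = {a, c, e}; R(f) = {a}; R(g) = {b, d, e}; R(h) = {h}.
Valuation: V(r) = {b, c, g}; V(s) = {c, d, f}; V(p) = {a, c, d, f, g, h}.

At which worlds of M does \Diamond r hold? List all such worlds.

a, c, e, g

Recall that \Diamond ψ holds at a world iff ψ holds at some accessible world.
Let φ = \Diamond r. Evaluate φ at each world:
  a (successors {c}): φ is true.
  b (successors ∅): φ is false.
  c (successors {b, d}): φ is true.
  d (successors ∅): φ is false.
  e (successors {a, c, e}): φ is true.
  f (successors {a}): φ is false.
  g (successors {b, d, e}): φ is true.
  h (successors {h}): φ is false.
For instance, at g:
  At g: \Diamond r requires r at some successor in {b, d, e}.
    r holds at b, so \Diamond r is true at g.
Satisfying worlds: {a, c, e, g}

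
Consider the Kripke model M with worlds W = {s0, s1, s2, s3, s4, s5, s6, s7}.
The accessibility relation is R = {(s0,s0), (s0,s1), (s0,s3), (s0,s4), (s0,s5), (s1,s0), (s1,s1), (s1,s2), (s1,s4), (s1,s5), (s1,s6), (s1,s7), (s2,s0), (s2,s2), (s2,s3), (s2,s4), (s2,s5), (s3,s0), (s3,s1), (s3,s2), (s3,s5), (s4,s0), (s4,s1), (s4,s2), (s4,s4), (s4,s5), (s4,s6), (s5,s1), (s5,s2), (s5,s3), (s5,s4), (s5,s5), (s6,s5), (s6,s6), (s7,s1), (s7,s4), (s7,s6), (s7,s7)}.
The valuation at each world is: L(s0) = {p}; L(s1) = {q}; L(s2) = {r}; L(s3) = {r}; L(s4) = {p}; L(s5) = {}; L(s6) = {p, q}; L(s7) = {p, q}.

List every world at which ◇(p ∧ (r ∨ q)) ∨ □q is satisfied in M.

s1, s4, s6, s7

Let φ = ◇(p ∧ (r ∨ q)) ∨ □q. Evaluate φ at each world:
  s0 (successors {s0, s1, s3, s4, s5}): φ is false.
  s1 (successors {s0, s1, s2, s4, s5, s6, s7}): φ is true.
  s2 (successors {s0, s2, s3, s4, s5}): φ is false.
  s3 (successors {s0, s1, s2, s5}): φ is false.
  s4 (successors {s0, s1, s2, s4, s5, s6}): φ is true.
  s5 (successors {s1, s2, s3, s4, s5}): φ is false.
  s6 (successors {s5, s6}): φ is true.
  s7 (successors {s1, s4, s6, s7}): φ is true.
For instance, at s2:
  At s2: ◇(p ∧ (r ∨ q)) is false, □q is false, so ◇(p ∧ (r ∨ q)) ∨ □q is false.
    At s2: ◇(p ∧ (r ∨ q)) requires p ∧ (r ∨ q) at some successor in {s0, s2, s3, s4, s5}.
      At s0: p ∧ (r ∨ q) is false.
      At s2: p ∧ (r ∨ q) is false.
      At s3: p ∧ (r ∨ q) is false.
      At s4: p ∧ (r ∨ q) is false.
      At s5: p ∧ (r ∨ q) is false.
    So ◇(p ∧ (r ∨ q)) is false at s2.
    At s2: □q requires q at every successor {s0, s2, s3, s4, s5}.
      q fails at s0, so □q is false at s2.
Satisfying worlds: {s1, s4, s6, s7}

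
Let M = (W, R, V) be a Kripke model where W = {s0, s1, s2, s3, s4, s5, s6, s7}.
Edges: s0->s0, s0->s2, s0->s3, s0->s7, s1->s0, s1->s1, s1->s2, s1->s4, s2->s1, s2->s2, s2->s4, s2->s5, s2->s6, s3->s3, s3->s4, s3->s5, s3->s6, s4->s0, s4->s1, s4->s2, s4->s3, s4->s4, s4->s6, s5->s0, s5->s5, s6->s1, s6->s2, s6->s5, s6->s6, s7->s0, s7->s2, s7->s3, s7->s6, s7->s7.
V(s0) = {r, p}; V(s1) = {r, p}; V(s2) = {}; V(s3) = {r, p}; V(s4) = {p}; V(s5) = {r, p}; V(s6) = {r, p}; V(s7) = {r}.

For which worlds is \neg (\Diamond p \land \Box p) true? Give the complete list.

s0, s1, s2, s4, s6, s7

Let φ = \neg (\Diamond p \land \Box p). Evaluate φ at each world:
  s0 (successors {s0, s2, s3, s7}): φ is true.
  s1 (successors {s0, s1, s2, s4}): φ is true.
  s2 (successors {s1, s2, s4, s5, s6}): φ is true.
  s3 (successors {s3, s4, s5, s6}): φ is false.
  s4 (successors {s0, s1, s2, s3, s4, s6}): φ is true.
  s5 (successors {s0, s5}): φ is false.
  s6 (successors {s1, s2, s5, s6}): φ is true.
  s7 (successors {s0, s2, s3, s6, s7}): φ is true.
For instance, at s2:
  At s2: \Diamond p \land \Box p is false, so \neg (\Diamond p \land \Box p) is true.
    At s2: \Diamond p is true, \Box p is false, so \Diamond p \land \Box p is false.
      At s2: \Diamond p requires p at some successor in {s1, s2, s4, s5, s6}.
        p holds at s1, so \Diamond p is true at s2.
      At s2: \Box p requires p at every successor {s1, s2, s4, s5, s6}.
        p fails at s2, so \Box p is false at s2.
Satisfying worlds: {s0, s1, s2, s4, s6, s7}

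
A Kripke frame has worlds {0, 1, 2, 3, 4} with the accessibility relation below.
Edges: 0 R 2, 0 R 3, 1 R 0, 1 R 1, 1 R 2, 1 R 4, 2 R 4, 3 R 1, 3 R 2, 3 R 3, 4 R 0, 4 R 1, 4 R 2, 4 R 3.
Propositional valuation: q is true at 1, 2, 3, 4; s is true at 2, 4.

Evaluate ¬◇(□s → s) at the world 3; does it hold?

No

At 3: ◇(□s → s) is true, so ¬◇(□s → s) is false.
  At 3: ◇(□s → s) requires □s → s at some successor in {1, 2, 3}.
    □s → s holds at 1, so ◇(□s → s) is true at 3.
      At 1: □s is false, s is false, so □s → s is true.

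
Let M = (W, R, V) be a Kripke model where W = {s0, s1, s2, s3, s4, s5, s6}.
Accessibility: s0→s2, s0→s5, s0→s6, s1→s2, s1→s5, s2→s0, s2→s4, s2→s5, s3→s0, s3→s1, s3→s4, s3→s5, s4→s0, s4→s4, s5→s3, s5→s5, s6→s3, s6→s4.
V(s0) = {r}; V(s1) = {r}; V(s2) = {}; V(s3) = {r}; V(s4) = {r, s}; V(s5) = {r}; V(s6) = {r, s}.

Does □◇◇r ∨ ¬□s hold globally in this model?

Recall that □ψ holds at a world iff ψ holds at every accessible world, and ◇ψ holds iff ψ holds at some accessible world.
Let φ = □◇◇r ∨ ¬□s. Evaluate φ at each world:
  s0 (successors {s2, s5, s6}): φ is true.
  s1 (successors {s2, s5}): φ is true.
  s2 (successors {s0, s4, s5}): φ is true.
  s3 (successors {s0, s1, s4, s5}): φ is true.
  s4 (successors {s0, s4}): φ is true.
  s5 (successors {s3, s5}): φ is true.
  s6 (successors {s3, s4}): φ is true.
For instance, at s1:
  At s1: □◇◇r is true, ¬□s is true, so □◇◇r ∨ ¬□s is true.
    At s1: □◇◇r requires ◇◇r at every successor {s2, s5}.
      At s2: ◇◇r is true.
      At s5: ◇◇r is true.
    So □◇◇r is true at s1.
    At s1: □s is false, so ¬□s is true.
      At s1: □s requires s at every successor {s2, s5}.
        s fails at s2, so □s is false at s1.

Yes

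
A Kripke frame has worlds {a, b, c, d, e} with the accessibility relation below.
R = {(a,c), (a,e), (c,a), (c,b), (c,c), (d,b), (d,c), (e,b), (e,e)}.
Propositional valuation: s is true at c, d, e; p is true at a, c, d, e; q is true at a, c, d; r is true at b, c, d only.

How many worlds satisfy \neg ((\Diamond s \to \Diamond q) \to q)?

Recall that \Diamond ψ holds at a world iff ψ holds at some accessible world.
Let φ = \neg ((\Diamond s \to \Diamond q) \to q). Evaluate φ at each world:
  a (successors {c, e}): φ is false.
  b (successors ∅): φ is true.
  c (successors {a, b, c}): φ is false.
  d (successors {b, c}): φ is false.
  e (successors {b, e}): φ is false.
For instance, at d:
  At d: (\Diamond s \to \Diamond q) \to q is true, so \neg ((\Diamond s \to \Diamond q) \to q) is false.
    At d: \Diamond s \to \Diamond q is true, q is true, so (\Diamond s \to \Diamond q) \to q is true.
      At d: \Diamond s is true, \Diamond q is true, so \Diamond s \to \Diamond q is true.
Satisfying worlds: {b}

1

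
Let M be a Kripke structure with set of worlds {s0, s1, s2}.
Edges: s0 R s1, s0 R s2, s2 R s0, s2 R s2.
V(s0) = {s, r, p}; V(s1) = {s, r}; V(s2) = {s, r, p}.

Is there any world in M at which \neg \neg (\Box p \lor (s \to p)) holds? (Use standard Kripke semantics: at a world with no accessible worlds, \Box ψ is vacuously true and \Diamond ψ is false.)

Yes

Let φ = \neg \neg (\Box p \lor (s \to p)). Evaluate φ at each world:
  s0 (successors {s1, s2}): φ is true.
  s1 (successors ∅): φ is true.
  s2 (successors {s0, s2}): φ is true.
Detail at s0 (witness):
  At s0: \neg (\Box p \lor (s \to p)) is false, so \neg \neg (\Box p \lor (s \to p)) is true.
    At s0: \Box p \lor (s \to p) is true, so \neg (\Box p \lor (s \to p)) is false.
      At s0: \Box p is false, s \to p is true, so \Box p \lor (s \to p) is true.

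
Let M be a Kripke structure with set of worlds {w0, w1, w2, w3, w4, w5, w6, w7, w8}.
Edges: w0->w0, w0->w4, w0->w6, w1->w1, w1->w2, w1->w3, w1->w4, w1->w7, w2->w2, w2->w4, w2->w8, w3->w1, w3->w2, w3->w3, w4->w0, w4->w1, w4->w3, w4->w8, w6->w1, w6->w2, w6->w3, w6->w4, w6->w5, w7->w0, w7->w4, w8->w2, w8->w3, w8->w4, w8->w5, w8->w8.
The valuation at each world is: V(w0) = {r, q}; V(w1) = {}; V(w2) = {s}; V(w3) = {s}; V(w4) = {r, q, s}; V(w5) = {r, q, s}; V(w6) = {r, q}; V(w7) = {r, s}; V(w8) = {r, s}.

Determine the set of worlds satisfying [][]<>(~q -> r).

w5

Let φ = [][]<>(~q -> r). Evaluate φ at each world:
  w0 (successors {w0, w4, w6}): φ is false.
  w1 (successors {w1, w2, w3, w4, w7}): φ is false.
  w2 (successors {w2, w4, w8}): φ is false.
  w3 (successors {w1, w2, w3}): φ is false.
  w4 (successors {w0, w1, w3, w8}): φ is false.
  w5 (successors ∅): φ is true.
  w6 (successors {w1, w2, w3, w4, w5}): φ is false.
  w7 (successors {w0, w4}): φ is false.
  w8 (successors {w2, w3, w4, w5, w8}): φ is false.
For instance, at w4:
  At w4: [][]<>(~q -> r) requires []<>(~q -> r) at every successor {w0, w1, w3, w8}.
    []<>(~q -> r) fails at w1, so [][]<>(~q -> r) is false at w4.
      At w1: []<>(~q -> r) requires <>(~q -> r) at every successor {w1, w2, w3, w4, w7}.
        <>(~q -> r) fails at w3, so []<>(~q -> r) is false at w1.
Satisfying worlds: {w5}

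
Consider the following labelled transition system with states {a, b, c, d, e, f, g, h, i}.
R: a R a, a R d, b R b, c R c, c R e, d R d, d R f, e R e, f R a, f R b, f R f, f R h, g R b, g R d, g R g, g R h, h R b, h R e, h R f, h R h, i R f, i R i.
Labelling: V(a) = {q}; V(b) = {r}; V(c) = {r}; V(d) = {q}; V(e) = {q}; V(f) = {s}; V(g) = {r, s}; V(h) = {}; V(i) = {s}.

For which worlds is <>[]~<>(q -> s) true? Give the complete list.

c, e, h

Recall that []ψ holds at a world iff ψ holds at every accessible world, and <>ψ holds iff ψ holds at some accessible world.
Let φ = <>[]~<>(q -> s). Evaluate φ at each world:
  a (successors {a, d}): φ is false.
  b (successors {b}): φ is false.
  c (successors {c, e}): φ is true.
  d (successors {d, f}): φ is false.
  e (successors {e}): φ is true.
  f (successors {a, b, f, h}): φ is false.
  g (successors {b, d, g, h}): φ is false.
  h (successors {b, e, f, h}): φ is true.
  i (successors {f, i}): φ is false.
For instance, at f:
  At f: <>[]~<>(q -> s) requires []~<>(q -> s) at some successor in {a, b, f, h}.
    At a: []~<>(q -> s) is false.
    At b: []~<>(q -> s) is false.
    At f: []~<>(q -> s) is false.
    At h: []~<>(q -> s) is false.
  So <>[]~<>(q -> s) is false at f.
Satisfying worlds: {c, e, h}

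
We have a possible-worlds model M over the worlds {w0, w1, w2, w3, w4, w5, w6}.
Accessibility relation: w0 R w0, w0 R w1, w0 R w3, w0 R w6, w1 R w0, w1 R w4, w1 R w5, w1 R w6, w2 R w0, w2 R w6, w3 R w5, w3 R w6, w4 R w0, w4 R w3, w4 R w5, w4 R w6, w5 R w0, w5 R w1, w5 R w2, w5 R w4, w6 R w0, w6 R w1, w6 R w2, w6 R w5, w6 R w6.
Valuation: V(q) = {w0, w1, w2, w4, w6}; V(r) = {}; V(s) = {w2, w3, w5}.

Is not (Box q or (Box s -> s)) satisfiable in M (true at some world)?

Recall that Box ψ holds at a world iff ψ holds at every accessible world, and Dia ψ holds iff ψ holds at some accessible world.
Let φ = not (Box q or (Box s -> s)). Evaluate φ at each world:
  w0 (successors {w0, w1, w3, w6}): φ is false.
  w1 (successors {w0, w4, w5, w6}): φ is false.
  w2 (successors {w0, w6}): φ is false.
  w3 (successors {w5, w6}): φ is false.
  w4 (successors {w0, w3, w5, w6}): φ is false.
  w5 (successors {w0, w1, w2, w4}): φ is false.
  w6 (successors {w0, w1, w2, w5, w6}): φ is false.
For instance, at w6:
  At w6: Box q or (Box s -> s) is true, so not (Box q or (Box s -> s)) is false.
    At w6: Box q is false, Box s -> s is true, so Box q or (Box s -> s) is true.
      At w6: Box q requires q at every successor {w0, w1, w2, w5, w6}.
        q fails at w5, so Box q is false at w6.
      At w6: Box s is false, s is false, so Box s -> s is true.

No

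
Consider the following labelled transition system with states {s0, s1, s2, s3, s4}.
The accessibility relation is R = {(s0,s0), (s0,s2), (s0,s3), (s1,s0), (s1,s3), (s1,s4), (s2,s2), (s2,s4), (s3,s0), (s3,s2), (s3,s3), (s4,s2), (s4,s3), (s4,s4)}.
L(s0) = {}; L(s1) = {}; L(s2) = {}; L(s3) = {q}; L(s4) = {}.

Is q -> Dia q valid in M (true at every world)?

Recall that Dia ψ holds at a world iff ψ holds at some accessible world.
Let φ = q -> Dia q. Evaluate φ at each world:
  s0 (successors {s0, s2, s3}): φ is true.
  s1 (successors {s0, s3, s4}): φ is true.
  s2 (successors {s2, s4}): φ is true.
  s3 (successors {s0, s2, s3}): φ is true.
  s4 (successors {s2, s3, s4}): φ is true.
For instance, at s1:
  At s1: q is false, Dia q is true, so q -> Dia q is true.
    At s1: Dia q requires q at some successor in {s0, s3, s4}.
      q holds at s3, so Dia q is true at s1.

Yes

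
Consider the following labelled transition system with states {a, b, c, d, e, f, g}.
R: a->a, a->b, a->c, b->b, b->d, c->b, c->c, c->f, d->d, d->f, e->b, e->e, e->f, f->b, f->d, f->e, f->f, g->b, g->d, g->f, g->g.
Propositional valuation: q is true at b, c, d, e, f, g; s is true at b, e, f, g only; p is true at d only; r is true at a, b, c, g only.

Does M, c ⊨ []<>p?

At c: []<>p requires <>p at every successor {b, c, f}.
  <>p fails at c, so []<>p is false at c.
    At c: <>p requires p at some successor in {b, c, f}.
      At b: p is false.
      At c: p is false.
      At f: p is false.
    So <>p is false at c.

No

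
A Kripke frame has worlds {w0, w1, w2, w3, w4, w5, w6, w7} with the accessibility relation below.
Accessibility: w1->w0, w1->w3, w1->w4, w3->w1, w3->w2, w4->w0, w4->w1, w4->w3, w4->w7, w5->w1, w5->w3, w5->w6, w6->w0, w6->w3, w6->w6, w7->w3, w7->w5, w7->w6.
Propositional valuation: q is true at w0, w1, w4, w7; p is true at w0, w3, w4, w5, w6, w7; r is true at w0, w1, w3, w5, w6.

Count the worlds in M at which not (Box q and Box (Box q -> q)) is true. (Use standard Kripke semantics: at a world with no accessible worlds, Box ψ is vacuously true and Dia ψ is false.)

Let φ = not (Box q and Box (Box q -> q)). Evaluate φ at each world:
  w0 (successors ∅): φ is false.
  w1 (successors {w0, w3, w4}): φ is true.
  w2 (successors ∅): φ is false.
  w3 (successors {w1, w2}): φ is true.
  w4 (successors {w0, w1, w3, w7}): φ is true.
  w5 (successors {w1, w3, w6}): φ is true.
  w6 (successors {w0, w3, w6}): φ is true.
  w7 (successors {w3, w5, w6}): φ is true.
For instance, at w6:
  At w6: Box q and Box (Box q -> q) is false, so not (Box q and Box (Box q -> q)) is true.
    At w6: Box q is false, Box (Box q -> q) is true, so Box q and Box (Box q -> q) is false.
      At w6: Box q requires q at every successor {w0, w3, w6}.
        q fails at w3, so Box q is false at w6.
      At w6: Box (Box q -> q) requires Box q -> q at every successor {w0, w3, w6}.
        At w0: Box q -> q is true.
        At w3: Box q -> q is true.
        At w6: Box q -> q is true.
      So Box (Box q -> q) is true at w6.
Satisfying worlds: {w1, w3, w4, w5, w6, w7}

6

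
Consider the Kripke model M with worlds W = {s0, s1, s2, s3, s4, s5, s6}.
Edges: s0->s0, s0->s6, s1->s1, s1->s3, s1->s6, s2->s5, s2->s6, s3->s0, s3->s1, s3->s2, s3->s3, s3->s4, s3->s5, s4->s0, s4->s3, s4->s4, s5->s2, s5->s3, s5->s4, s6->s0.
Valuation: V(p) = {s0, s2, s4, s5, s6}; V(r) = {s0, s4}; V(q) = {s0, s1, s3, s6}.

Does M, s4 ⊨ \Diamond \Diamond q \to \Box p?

No

At s4: \Diamond \Diamond q is true, \Box p is false, so \Diamond \Diamond q \to \Box p is false.
  At s4: \Diamond \Diamond q requires \Diamond q at some successor in {s0, s3, s4}.
    \Diamond q holds at s0, so \Diamond \Diamond q is true at s4.
      At s0: \Diamond q requires q at some successor in {s0, s6}.
        q holds at s0, so \Diamond q is true at s0.
  At s4: \Box p requires p at every successor {s0, s3, s4}.
    p fails at s3, so \Box p is false at s4.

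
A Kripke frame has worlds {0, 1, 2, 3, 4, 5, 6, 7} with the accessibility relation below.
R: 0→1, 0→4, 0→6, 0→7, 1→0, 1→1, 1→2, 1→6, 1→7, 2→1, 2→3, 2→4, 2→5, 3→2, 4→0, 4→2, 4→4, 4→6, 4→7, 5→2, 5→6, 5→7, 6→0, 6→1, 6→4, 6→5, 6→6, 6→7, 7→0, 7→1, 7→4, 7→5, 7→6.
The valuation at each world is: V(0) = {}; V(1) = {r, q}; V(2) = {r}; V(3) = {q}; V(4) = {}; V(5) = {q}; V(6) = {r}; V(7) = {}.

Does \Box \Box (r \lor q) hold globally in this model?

No

Let φ = \Box \Box (r \lor q). Evaluate φ at each world:
  0 (successors {1, 4, 6, 7}): φ is false.
  1 (successors {0, 1, 2, 6, 7}): φ is false.
  2 (successors {1, 3, 4, 5}): φ is false.
  3 (successors {2}): φ is false.
  4 (successors {0, 2, 4, 6, 7}): φ is false.
  5 (successors {2, 6, 7}): φ is false.
  6 (successors {0, 1, 4, 5, 6, 7}): φ is false.
  7 (successors {0, 1, 4, 5, 6}): φ is false.
Detail at 0 (counterexample):
  At 0: \Box \Box (r \lor q) requires \Box (r \lor q) at every successor {1, 4, 6, 7}.
    \Box (r \lor q) fails at 1, so \Box \Box (r \lor q) is false at 0.
      At 1: \Box (r \lor q) requires r \lor q at every successor {0, 1, 2, 6, 7}.
        r \lor q fails at 0, so \Box (r \lor q) is false at 1.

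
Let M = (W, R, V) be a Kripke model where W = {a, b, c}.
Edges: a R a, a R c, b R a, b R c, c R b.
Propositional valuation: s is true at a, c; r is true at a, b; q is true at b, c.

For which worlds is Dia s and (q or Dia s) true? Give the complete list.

a, b

Let φ = Dia s and (q or Dia s). Evaluate φ at each world:
  a (successors {a, c}): φ is true.
  b (successors {a, c}): φ is true.
  c (successors {b}): φ is false.
For instance, at c:
  At c: Dia s is false, q or Dia s is true, so Dia s and (q or Dia s) is false.
    At c: Dia s requires s at some successor in {b}.
      At b: s is false.
    So Dia s is false at c.
    At c: q is true, Dia s is false, so q or Dia s is true.
      At c: Dia s requires s at some successor in {b}.
        At b: s is false.
      So Dia s is false at c.
Satisfying worlds: {a, b}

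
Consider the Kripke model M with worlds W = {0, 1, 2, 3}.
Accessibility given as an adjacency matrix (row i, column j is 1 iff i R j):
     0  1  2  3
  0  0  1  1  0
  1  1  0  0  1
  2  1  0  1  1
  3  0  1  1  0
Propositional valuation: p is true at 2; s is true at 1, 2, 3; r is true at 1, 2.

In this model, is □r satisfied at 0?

Yes

At 0: □r requires r at every successor {1, 2}.
  At 1: r is true.
  At 2: r is true.
So □r is true at 0.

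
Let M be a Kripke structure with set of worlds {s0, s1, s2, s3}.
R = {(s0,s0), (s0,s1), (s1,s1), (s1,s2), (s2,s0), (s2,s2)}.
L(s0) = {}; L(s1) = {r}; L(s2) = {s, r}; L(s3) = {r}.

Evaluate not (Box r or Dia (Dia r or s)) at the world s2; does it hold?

No

At s2: Box r or Dia (Dia r or s) is true, so not (Box r or Dia (Dia r or s)) is false.
  At s2: Box r is false, Dia (Dia r or s) is true, so Box r or Dia (Dia r or s) is true.
    At s2: Box r requires r at every successor {s0, s2}.
      r fails at s0, so Box r is false at s2.
    At s2: Dia (Dia r or s) requires Dia r or s at some successor in {s0, s2}.
      Dia r or s holds at s0, so Dia (Dia r or s) is true at s2.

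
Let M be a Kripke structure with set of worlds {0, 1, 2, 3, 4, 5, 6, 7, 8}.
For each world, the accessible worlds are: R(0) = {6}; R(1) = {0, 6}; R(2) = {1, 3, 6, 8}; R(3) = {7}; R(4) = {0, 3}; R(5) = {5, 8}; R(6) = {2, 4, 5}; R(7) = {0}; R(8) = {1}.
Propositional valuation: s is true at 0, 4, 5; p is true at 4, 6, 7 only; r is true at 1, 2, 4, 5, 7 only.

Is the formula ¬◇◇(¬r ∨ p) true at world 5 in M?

No

At 5: ◇◇(¬r ∨ p) is true, so ¬◇◇(¬r ∨ p) is false.
  At 5: ◇◇(¬r ∨ p) requires ◇(¬r ∨ p) at some successor in {5, 8}.
    ◇(¬r ∨ p) holds at 5, so ◇◇(¬r ∨ p) is true at 5.
      At 5: ◇(¬r ∨ p) requires ¬r ∨ p at some successor in {5, 8}.
        ¬r ∨ p holds at 8, so ◇(¬r ∨ p) is true at 5.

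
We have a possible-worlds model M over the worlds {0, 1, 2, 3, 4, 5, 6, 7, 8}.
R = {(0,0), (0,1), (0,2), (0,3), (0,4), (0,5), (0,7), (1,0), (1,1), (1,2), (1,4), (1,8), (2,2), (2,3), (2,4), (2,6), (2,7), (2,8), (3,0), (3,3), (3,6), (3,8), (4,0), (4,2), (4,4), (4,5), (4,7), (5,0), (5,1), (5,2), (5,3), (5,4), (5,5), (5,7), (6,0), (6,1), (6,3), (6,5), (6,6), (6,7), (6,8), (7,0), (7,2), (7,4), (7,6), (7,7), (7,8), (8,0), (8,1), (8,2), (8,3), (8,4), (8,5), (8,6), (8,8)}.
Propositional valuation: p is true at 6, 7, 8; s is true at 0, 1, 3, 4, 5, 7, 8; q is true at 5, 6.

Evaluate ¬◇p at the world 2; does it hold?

No

At 2: ◇p is true, so ¬◇p is false.
  At 2: ◇p requires p at some successor in {2, 3, 4, 6, 7, 8}.
    p holds at 6, so ◇p is true at 2.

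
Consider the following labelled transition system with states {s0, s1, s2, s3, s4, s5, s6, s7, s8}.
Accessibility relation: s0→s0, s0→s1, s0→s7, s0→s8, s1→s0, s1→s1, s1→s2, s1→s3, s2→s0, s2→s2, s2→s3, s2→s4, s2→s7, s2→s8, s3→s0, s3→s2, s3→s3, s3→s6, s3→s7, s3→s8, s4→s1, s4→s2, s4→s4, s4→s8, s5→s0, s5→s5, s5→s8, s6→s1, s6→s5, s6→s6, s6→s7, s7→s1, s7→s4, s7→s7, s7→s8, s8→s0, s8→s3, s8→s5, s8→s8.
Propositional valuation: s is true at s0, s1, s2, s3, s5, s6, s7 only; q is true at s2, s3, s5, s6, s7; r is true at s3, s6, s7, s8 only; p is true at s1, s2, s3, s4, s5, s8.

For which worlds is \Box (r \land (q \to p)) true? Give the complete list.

none

Recall that \Box ψ holds at a world iff ψ holds at every accessible world, and \Diamond ψ holds iff ψ holds at some accessible world.
Let φ = \Box (r \land (q \to p)). Evaluate φ at each world:
  s0 (successors {s0, s1, s7, s8}): φ is false.
  s1 (successors {s0, s1, s2, s3}): φ is false.
  s2 (successors {s0, s2, s3, s4, s7, s8}): φ is false.
  s3 (successors {s0, s2, s3, s6, s7, s8}): φ is false.
  s4 (successors {s1, s2, s4, s8}): φ is false.
  s5 (successors {s0, s5, s8}): φ is false.
  s6 (successors {s1, s5, s6, s7}): φ is false.
  s7 (successors {s1, s4, s7, s8}): φ is false.
  s8 (successors {s0, s3, s5, s8}): φ is false.
For instance, at s4:
  At s4: \Box (r \land (q \to p)) requires r \land (q \to p) at every successor {s1, s2, s4, s8}.
    r \land (q \to p) fails at s1, so \Box (r \land (q \to p)) is false at s4.
Satisfying worlds: none.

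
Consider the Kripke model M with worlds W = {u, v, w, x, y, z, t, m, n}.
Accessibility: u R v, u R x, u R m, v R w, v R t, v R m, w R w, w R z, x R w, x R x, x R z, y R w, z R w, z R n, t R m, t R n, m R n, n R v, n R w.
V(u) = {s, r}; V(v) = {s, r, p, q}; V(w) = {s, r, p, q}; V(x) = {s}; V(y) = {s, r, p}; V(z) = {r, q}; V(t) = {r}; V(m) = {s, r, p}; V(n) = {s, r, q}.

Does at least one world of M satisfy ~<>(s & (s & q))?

Recall that <>ψ holds at a world iff ψ holds at some accessible world.
Let φ = ~<>(s & (s & q)). Evaluate φ at each world:
  u (successors {v, x, m}): φ is false.
  v (successors {w, t, m}): φ is false.
  w (successors {w, z}): φ is false.
  x (successors {w, x, z}): φ is false.
  y (successors {w}): φ is false.
  z (successors {w, n}): φ is false.
  t (successors {m, n}): φ is false.
  m (successors {n}): φ is false.
  n (successors {v, w}): φ is false.
For instance, at w:
  At w: <>(s & (s & q)) is true, so ~<>(s & (s & q)) is false.
    At w: <>(s & (s & q)) requires s & (s & q) at some successor in {w, z}.
      s & (s & q) holds at w, so <>(s & (s & q)) is true at w.

No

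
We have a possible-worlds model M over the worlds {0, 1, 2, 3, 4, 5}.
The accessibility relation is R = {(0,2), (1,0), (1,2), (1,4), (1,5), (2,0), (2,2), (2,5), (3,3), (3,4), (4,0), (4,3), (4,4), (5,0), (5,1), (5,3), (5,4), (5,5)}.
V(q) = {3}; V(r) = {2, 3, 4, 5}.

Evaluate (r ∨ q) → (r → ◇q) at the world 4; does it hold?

Yes

At 4: r ∨ q is true, r → ◇q is true, so (r ∨ q) → (r → ◇q) is true.
  At 4: r is true, ◇q is true, so r → ◇q is true.
    At 4: ◇q requires q at some successor in {0, 3, 4}.
      q holds at 3, so ◇q is true at 4.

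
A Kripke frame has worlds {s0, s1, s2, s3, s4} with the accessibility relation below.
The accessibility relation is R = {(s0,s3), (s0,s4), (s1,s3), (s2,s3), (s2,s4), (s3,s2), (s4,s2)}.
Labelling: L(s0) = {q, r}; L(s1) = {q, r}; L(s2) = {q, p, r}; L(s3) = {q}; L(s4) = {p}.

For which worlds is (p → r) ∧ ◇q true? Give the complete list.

s0, s1, s2, s3

Let φ = (p → r) ∧ ◇q. Evaluate φ at each world:
  s0 (successors {s3, s4}): φ is true.
  s1 (successors {s3}): φ is true.
  s2 (successors {s3, s4}): φ is true.
  s3 (successors {s2}): φ is true.
  s4 (successors {s2}): φ is false.
For instance, at s0:
  At s0: p → r is true, ◇q is true, so (p → r) ∧ ◇q is true.
    At s0: ◇q requires q at some successor in {s3, s4}.
      q holds at s3, so ◇q is true at s0.
Satisfying worlds: {s0, s1, s2, s3}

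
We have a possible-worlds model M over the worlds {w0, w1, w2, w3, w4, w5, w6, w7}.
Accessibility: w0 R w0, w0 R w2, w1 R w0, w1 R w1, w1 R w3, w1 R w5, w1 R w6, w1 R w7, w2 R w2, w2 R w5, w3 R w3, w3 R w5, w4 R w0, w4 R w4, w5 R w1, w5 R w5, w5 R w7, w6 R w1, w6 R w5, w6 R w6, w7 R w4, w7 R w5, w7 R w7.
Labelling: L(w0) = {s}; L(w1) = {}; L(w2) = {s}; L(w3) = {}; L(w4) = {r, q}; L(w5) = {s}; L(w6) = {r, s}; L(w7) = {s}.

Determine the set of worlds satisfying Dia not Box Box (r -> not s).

Let φ = Dia not Box Box (r -> not s). Evaluate φ at each world:
  w0 (successors {w0, w2}): φ is false.
  w1 (successors {w0, w1, w3, w5, w6, w7}): φ is true.
  w2 (successors {w2, w5}): φ is true.
  w3 (successors {w3, w5}): φ is true.
  w4 (successors {w0, w4}): φ is false.
  w5 (successors {w1, w5, w7}): φ is true.
  w6 (successors {w1, w5, w6}): φ is true.
  w7 (successors {w4, w5, w7}): φ is true.
For instance, at w5:
  At w5: Dia not Box Box (r -> not s) requires not Box Box (r -> not s) at some successor in {w1, w5, w7}.
    not Box Box (r -> not s) holds at w1, so Dia not Box Box (r -> not s) is true at w5.
      At w1: Box Box (r -> not s) is false, so not Box Box (r -> not s) is true.
Satisfying worlds: {w1, w2, w3, w5, w6, w7}

w1, w2, w3, w5, w6, w7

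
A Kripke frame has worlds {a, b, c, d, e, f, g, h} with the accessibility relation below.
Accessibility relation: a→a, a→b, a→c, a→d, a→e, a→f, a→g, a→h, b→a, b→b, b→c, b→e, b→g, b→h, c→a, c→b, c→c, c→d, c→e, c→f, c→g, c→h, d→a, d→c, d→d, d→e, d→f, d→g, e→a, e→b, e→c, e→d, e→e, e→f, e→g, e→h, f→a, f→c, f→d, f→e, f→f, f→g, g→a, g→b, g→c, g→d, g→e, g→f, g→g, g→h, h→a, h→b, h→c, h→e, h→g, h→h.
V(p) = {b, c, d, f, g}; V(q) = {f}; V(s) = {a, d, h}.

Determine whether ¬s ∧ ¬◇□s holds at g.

Yes

At g: ¬s is true, ¬◇□s is true, so ¬s ∧ ¬◇□s is true.
  At g: ◇□s is false, so ¬◇□s is true.
    At g: ◇□s requires □s at some successor in {a, b, c, d, e, f, g, h}.
      At a: □s is false.
      At b: □s is false.
      At c: □s is false.
      At d: □s is false.
      At e: □s is false.
      At f: □s is false.
      At g: □s is false.
      At h: □s is false.
    So ◇□s is false at g.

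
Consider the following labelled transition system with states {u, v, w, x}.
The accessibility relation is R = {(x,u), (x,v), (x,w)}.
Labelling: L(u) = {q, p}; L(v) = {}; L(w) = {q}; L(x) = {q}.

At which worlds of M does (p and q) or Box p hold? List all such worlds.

Recall that Box ψ holds at a world iff ψ holds at every accessible world, and Dia ψ holds iff ψ holds at some accessible world.
Let φ = (p and q) or Box p. Evaluate φ at each world:
  u (successors ∅): φ is true.
  v (successors ∅): φ is true.
  w (successors ∅): φ is true.
  x (successors {u, v, w}): φ is false.
For instance, at x:
  At x: p and q is false, Box p is false, so (p and q) or Box p is false.
    At x: Box p requires p at every successor {u, v, w}.
      p fails at v, so Box p is false at x.
Satisfying worlds: {u, v, w}

u, v, w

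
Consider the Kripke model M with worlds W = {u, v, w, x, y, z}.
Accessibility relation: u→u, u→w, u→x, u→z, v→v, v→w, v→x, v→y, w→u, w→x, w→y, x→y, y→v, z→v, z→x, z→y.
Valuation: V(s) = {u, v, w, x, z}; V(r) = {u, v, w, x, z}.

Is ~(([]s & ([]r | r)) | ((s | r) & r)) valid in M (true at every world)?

No

Let φ = ~(([]s & ([]r | r)) | ((s | r) & r)). Evaluate φ at each world:
  u (successors {u, w, x, z}): φ is false.
  v (successors {v, w, x, y}): φ is false.
  w (successors {u, x, y}): φ is false.
  x (successors {y}): φ is false.
  y (successors {v}): φ is false.
  z (successors {v, x, y}): φ is false.
Detail at u (counterexample):
  At u: ([]s & ([]r | r)) | ((s | r) & r) is true, so ~(([]s & ([]r | r)) | ((s | r) & r)) is false.
    At u: []s & ([]r | r) is true, (s | r) & r is true, so ([]s & ([]r | r)) | ((s | r) & r) is true.
      At u: []s is true, []r | r is true, so []s & ([]r | r) is true.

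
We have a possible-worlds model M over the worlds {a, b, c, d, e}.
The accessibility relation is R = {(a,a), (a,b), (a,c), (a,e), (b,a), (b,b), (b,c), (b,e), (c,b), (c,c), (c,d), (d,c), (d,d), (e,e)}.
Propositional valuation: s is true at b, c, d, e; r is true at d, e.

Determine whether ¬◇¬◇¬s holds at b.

At b: ◇¬◇¬s is true, so ¬◇¬◇¬s is false.
  At b: ◇¬◇¬s requires ¬◇¬s at some successor in {a, b, c, e}.
    ¬◇¬s holds at c, so ◇¬◇¬s is true at b.
      At c: ◇¬s is false, so ¬◇¬s is true.

No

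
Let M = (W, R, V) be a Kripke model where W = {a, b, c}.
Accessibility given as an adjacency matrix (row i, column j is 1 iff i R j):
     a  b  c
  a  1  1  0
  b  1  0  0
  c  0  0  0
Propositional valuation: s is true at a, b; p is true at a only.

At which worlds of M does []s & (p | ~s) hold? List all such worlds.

a, c

Let φ = []s & (p | ~s). Evaluate φ at each world:
  a (successors {a, b}): φ is true.
  b (successors {a}): φ is false.
  c (successors ∅): φ is true.
For instance, at a:
  At a: []s is true, p | ~s is true, so []s & (p | ~s) is true.
    At a: []s requires s at every successor {a, b}.
      At a: s is true.
      At b: s is true.
    So []s is true at a.
Satisfying worlds: {a, c}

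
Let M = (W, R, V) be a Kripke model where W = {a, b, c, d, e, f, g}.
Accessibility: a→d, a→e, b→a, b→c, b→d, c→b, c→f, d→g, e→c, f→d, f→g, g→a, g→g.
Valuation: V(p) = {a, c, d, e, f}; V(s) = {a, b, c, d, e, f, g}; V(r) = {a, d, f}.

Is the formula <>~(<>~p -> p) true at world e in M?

No

At e: <>~(<>~p -> p) requires ~(<>~p -> p) at some successor in {c}.
  At c: ~(<>~p -> p) is false.
So <>~(<>~p -> p) is false at e.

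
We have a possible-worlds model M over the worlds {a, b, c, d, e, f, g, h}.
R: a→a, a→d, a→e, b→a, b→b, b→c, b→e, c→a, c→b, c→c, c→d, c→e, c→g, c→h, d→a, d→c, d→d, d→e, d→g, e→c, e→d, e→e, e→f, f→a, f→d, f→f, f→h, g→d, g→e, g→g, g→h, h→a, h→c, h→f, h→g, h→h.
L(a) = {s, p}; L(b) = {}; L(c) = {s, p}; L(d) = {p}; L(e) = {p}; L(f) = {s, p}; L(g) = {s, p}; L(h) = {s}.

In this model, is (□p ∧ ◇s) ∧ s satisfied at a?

Recall that □ψ holds at a world iff ψ holds at every accessible world, and ◇ψ holds iff ψ holds at some accessible world.
At a: □p ∧ ◇s is true, s is true, so (□p ∧ ◇s) ∧ s is true.
  At a: □p is true, ◇s is true, so □p ∧ ◇s is true.
    At a: □p requires p at every successor {a, d, e}.
      At a: p is true.
      At d: p is true.
      At e: p is true.
    So □p is true at a.
    At a: ◇s requires s at some successor in {a, d, e}.
      s holds at a, so ◇s is true at a.

Yes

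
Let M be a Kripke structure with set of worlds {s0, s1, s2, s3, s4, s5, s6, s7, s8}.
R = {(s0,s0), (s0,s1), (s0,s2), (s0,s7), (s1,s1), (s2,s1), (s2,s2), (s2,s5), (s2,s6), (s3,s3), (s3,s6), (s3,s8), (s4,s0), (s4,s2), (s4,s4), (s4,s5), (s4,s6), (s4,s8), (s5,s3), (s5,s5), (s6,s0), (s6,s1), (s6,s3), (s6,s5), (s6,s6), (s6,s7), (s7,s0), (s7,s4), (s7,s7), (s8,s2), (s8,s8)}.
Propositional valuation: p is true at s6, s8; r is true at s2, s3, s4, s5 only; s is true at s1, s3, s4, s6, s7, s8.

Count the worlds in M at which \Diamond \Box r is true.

4

Let φ = \Diamond \Box r. Evaluate φ at each world:
  s0 (successors {s0, s1, s2, s7}): φ is false.
  s1 (successors {s1}): φ is false.
  s2 (successors {s1, s2, s5, s6}): φ is true.
  s3 (successors {s3, s6, s8}): φ is false.
  s4 (successors {s0, s2, s4, s5, s6, s8}): φ is true.
  s5 (successors {s3, s5}): φ is true.
  s6 (successors {s0, s1, s3, s5, s6, s7}): φ is true.
  s7 (successors {s0, s4, s7}): φ is false.
  s8 (successors {s2, s8}): φ is false.
For instance, at s7:
  At s7: \Diamond \Box r requires \Box r at some successor in {s0, s4, s7}.
    At s0: \Box r is false.
    At s4: \Box r is false.
    At s7: \Box r is false.
  So \Diamond \Box r is false at s7.
Satisfying worlds: {s2, s4, s5, s6}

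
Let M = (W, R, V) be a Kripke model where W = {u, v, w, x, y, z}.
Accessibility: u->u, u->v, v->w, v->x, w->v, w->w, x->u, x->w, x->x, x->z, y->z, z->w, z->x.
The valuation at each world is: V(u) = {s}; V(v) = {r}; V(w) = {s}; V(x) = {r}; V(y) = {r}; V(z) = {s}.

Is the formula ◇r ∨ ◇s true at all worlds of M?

Let φ = ◇r ∨ ◇s. Evaluate φ at each world:
  u (successors {u, v}): φ is true.
  v (successors {w, x}): φ is true.
  w (successors {v, w}): φ is true.
  x (successors {u, w, x, z}): φ is true.
  y (successors {z}): φ is true.
  z (successors {w, x}): φ is true.
For instance, at u:
  At u: ◇r is true, ◇s is true, so ◇r ∨ ◇s is true.
    At u: ◇r requires r at some successor in {u, v}.
      r holds at v, so ◇r is true at u.
    At u: ◇s requires s at some successor in {u, v}.
      s holds at u, so ◇s is true at u.

Yes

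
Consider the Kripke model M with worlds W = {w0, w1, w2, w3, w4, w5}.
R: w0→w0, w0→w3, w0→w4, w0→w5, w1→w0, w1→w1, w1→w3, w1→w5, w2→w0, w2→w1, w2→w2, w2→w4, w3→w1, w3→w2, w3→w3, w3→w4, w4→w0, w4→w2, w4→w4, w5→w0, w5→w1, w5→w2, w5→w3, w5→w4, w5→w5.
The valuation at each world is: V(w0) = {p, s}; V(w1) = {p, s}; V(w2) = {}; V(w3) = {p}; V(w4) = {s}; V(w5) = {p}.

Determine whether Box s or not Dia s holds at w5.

Recall that Box ψ holds at a world iff ψ holds at every accessible world, and Dia ψ holds iff ψ holds at some accessible world.
At w5: Box s is false, not Dia s is false, so Box s or not Dia s is false.
  At w5: Box s requires s at every successor {w0, w1, w2, w3, w4, w5}.
    s fails at w2, so Box s is false at w5.
  At w5: Dia s is true, so not Dia s is false.
    At w5: Dia s requires s at some successor in {w0, w1, w2, w3, w4, w5}.
      s holds at w0, so Dia s is true at w5.

No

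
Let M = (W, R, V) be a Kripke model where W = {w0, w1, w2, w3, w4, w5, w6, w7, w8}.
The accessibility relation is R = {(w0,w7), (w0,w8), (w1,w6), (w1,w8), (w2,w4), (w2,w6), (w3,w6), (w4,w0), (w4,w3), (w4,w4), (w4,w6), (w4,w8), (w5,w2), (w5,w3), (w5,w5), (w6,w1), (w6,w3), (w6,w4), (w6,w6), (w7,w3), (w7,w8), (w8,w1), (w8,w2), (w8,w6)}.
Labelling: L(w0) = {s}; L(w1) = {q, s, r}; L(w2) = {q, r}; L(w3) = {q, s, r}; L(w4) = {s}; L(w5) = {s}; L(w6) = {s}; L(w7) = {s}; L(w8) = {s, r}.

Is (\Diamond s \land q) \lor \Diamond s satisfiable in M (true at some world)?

Yes

Let φ = (\Diamond s \land q) \lor \Diamond s. Evaluate φ at each world:
  w0 (successors {w7, w8}): φ is true.
  w1 (successors {w6, w8}): φ is true.
  w2 (successors {w4, w6}): φ is true.
  w3 (successors {w6}): φ is true.
  w4 (successors {w0, w3, w4, w6, w8}): φ is true.
  w5 (successors {w2, w3, w5}): φ is true.
  w6 (successors {w1, w3, w4, w6}): φ is true.
  w7 (successors {w3, w8}): φ is true.
  w8 (successors {w1, w2, w6}): φ is true.
Detail at w0 (witness):
  At w0: \Diamond s \land q is false, \Diamond s is true, so (\Diamond s \land q) \lor \Diamond s is true.
    At w0: \Diamond s is true, q is false, so \Diamond s \land q is false.
      At w0: \Diamond s requires s at some successor in {w7, w8}.
        s holds at w7, so \Diamond s is true at w0.
    At w0: \Diamond s requires s at some successor in {w7, w8}.
      s holds at w7, so \Diamond s is true at w0.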